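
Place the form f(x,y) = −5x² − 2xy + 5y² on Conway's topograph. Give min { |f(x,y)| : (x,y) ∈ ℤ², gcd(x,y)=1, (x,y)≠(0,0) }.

descent: ρ → (5,2,-5)  [lands on river]
river: ρ → (-5,8,2)
river: ρ → (2,8,-5)
river: ρ → (-5,2,5)
river: ρ → (5,8,-2)
river: ρ → (-2,8,5)
closes: descent 1, river 6
min |a| on river = 2

2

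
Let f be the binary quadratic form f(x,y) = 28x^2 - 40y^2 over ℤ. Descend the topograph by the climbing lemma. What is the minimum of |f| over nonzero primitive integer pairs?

descent: ρ → (-40,0,28)
descent: ρ → (28,56,-12)  [lands on river]
river: ρ → (-12,64,8)
river: ρ → (8,64,-12)
river: ρ → (-12,56,28)
closes: descent 2, river 4
min |a| on river = 8

8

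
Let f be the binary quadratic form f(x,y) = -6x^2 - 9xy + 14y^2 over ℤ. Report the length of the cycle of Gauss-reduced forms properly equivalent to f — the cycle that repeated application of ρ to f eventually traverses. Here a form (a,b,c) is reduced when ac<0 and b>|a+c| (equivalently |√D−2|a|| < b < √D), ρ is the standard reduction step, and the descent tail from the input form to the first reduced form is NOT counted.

D = 417, ⌊√D⌋ = 20
descent: ρ → (14,9,-6)  [lands on river]
river: ρ → (-6,15,8)
river: ρ → (8,17,-4)
river: ρ → (-4,15,12)
river: ρ → (12,9,-7)
river: ρ → (-7,19,2)
river: ρ → (2,17,-16)
river: ρ → (-16,15,3)
river: ρ → (3,15,-16)
river: ρ → (-16,17,2)
river: ρ → (2,19,-7)
river: ρ → (-7,9,12)
river: ρ → (12,15,-4)
river: ρ → (-4,17,8)
river: ρ → (8,15,-6)
river: ρ → (-6,9,14)
river: ρ → (14,19,-1)
river: ρ → (-1,19,14)
ρ-cycle length = 18 (tail of 1 descent step not counted)

18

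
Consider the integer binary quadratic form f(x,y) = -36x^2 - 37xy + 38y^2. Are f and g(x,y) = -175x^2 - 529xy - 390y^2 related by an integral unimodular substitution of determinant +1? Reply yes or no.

D₁ = 6841, D₂ = 6841
river cycle of f (length 290): (38, 37, -36), (-36, 35, 39), (39, 43, -32), (-32, 21, 50), (50, 79, -3), (-3, 77, 76), (76, 75, -4), (-4, 77, 57), (57, 37, -24), (-24, 59, 35), … (280 more)
river cycle of g (length 290): (-36, 35, 39), (39, 43, -32), (-32, 21, 50), (50, 79, -3), (-3, 77, 76), (76, 75, -4), (-4, 77, 57), (57, 37, -24), (-24, 59, 35), (35, 81, -2), … (280 more)
cycles coincide ⇒ equivalent

yes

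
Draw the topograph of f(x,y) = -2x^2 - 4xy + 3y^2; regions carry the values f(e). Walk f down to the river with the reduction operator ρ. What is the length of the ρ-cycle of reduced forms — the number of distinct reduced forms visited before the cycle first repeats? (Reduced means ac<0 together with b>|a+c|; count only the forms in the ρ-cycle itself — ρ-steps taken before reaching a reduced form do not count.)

D = 40, ⌊√D⌋ = 6
descent: ρ → (3,4,-2)  [lands on river]
river: ρ → (-2,4,3)
river: ρ → (3,2,-3)
river: ρ → (-3,4,2)
river: ρ → (2,4,-3)
river: ρ → (-3,2,3)
ρ-cycle length = 6 (tail of 1 descent step not counted)

6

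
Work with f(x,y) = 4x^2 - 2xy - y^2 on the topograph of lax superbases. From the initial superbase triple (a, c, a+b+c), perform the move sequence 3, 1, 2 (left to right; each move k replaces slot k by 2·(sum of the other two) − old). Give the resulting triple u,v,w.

start (4,-1,1) = (f(1,0),f(0,1),f(1,1))
replace slot 3: 2·(4+(-1)) − 1 = 5 → (4,-1,5)
replace slot 1: 2·((-1)+5) − 4 = 4 → (4,-1,5)
replace slot 2: 2·(4+5) − (-1) = 19 → (4,19,5)

4,19,5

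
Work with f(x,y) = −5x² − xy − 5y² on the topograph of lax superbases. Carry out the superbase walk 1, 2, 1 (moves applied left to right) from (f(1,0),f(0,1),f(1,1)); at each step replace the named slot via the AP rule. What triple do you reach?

start (-5,-5,-11) = (f(1,0),f(0,1),f(1,1))
replace slot 1: 2·((-5)+(-11)) − (-5) = -27 → (-27,-5,-11)
replace slot 2: 2·((-27)+(-11)) − (-5) = -71 → (-27,-71,-11)
replace slot 1: 2·((-71)+(-11)) − (-27) = -137 → (-137,-71,-11)

-137,-71,-11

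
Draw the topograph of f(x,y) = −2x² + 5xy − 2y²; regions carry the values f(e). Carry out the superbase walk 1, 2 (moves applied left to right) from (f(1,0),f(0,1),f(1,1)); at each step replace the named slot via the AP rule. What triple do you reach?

start (-2,-2,1) = (f(1,0),f(0,1),f(1,1))
replace slot 1: 2·((-2)+1) − (-2) = 0 → (0,-2,1)
replace slot 2: 2·(0+1) − (-2) = 4 → (0,4,1)

0,4,1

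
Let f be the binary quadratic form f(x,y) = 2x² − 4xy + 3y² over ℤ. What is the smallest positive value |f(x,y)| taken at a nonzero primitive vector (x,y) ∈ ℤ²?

translate: b→0 (≡-4 mod 4), so (2,-4,3)→(2,0,1)
flip: (2,0,1)→(1,0,2)
reduced (well bottom): (1,0,2) with a≤c, −a<b≤a
well minimum = a = 1

1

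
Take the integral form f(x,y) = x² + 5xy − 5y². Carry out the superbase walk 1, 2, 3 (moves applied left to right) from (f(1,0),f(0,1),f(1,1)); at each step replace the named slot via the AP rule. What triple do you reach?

start (1,-5,1) = (f(1,0),f(0,1),f(1,1))
replace slot 1: 2·((-5)+1) − 1 = -9 → (-9,-5,1)
replace slot 2: 2·((-9)+1) − (-5) = -11 → (-9,-11,1)
replace slot 3: 2·((-9)+(-11)) − 1 = -41 → (-9,-11,-41)

-9,-11,-41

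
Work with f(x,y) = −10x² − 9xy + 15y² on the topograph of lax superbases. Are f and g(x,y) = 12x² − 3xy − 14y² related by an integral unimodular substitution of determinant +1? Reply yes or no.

D₁ = 681, D₂ = 681
river cycle of f (length 32): (15, 9, -10), (-10, 11, 14), (14, 17, -7), (-7, 25, 2), (2, 23, -19), (-19, 15, 6), (6, 21, -10), (-10, 19, 8), (8, 13, -16), (-16, 19, 5), … (22 more)
river cycle of g (length 32): (-14, 3, 12), (12, 21, -5), (-5, 19, 16), (16, 13, -8), (-8, 19, 10), (10, 21, -6), (-6, 15, 19), (19, 23, -2), (-2, 25, 7), (7, 17, -14), … (22 more)
cycles differ ⇒ inequivalent

no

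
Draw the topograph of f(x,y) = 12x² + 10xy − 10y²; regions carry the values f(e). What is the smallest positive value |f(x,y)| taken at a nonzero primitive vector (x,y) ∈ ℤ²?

river: ρ → (-10,10,12)
river: ρ → (12,14,-8)
river: ρ → (-8,18,8)
river: ρ → (8,14,-12)
river: ρ → (-12,10,10)
river: ρ → (10,10,-12)
river: ρ → (-12,14,8)
river: ρ → (8,18,-8)
river: ρ → (-8,14,12)
river: ρ → (12,10,-10)
closes: descent 0, river 10
min |a| on river = 8

8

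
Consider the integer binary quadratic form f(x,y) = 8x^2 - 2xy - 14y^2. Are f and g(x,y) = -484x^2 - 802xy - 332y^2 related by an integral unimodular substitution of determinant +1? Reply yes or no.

D₁ = 452, D₂ = 452
river cycle of f (length 14): (8, 14, -8), (-8, 18, 4), (4, 14, -16), (-16, 18, 2), (2, 18, -16), (-16, 14, 4), (4, 18, -8), (-8, 14, 8), (8, 18, -4), (-4, 14, 16), … (4 more)
river cycle of g (length 14): (8, 14, -8), (-8, 18, 4), (4, 14, -16), (-16, 18, 2), (2, 18, -16), (-16, 14, 4), (4, 18, -8), (-8, 14, 8), (8, 18, -4), (-4, 14, 16), … (4 more)
cycles coincide ⇒ equivalent

yes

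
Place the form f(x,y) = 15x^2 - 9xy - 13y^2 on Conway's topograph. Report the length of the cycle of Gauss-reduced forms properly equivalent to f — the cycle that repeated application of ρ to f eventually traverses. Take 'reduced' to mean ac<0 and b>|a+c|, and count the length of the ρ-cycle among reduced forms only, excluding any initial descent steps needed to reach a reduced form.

D = 861, ⌊√D⌋ = 29
descent: ρ → (-13,9,15)  [lands on river]
river: ρ → (15,21,-7)
river: ρ → (-7,21,15)
river: ρ → (15,9,-13)
river: ρ → (-13,17,11)
river: ρ → (11,27,-3)
river: ρ → (-3,27,11)
river: ρ → (11,17,-13)
ρ-cycle length = 8 (tail of 1 descent step not counted)

8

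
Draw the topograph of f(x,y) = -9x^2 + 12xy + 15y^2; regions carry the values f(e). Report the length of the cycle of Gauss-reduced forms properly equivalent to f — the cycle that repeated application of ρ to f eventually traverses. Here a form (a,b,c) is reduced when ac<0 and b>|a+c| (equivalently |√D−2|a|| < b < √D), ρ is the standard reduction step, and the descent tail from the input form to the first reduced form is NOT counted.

D = 684, ⌊√D⌋ = 26
river: ρ → (15,18,-6)
river: ρ → (-6,18,15)
river: ρ → (15,12,-9)
river: ρ → (-9,24,3)
river: ρ → (3,24,-9)
river: ρ → (-9,12,15)
ρ-cycle length = 6 (tail of 0 descent steps not counted)

6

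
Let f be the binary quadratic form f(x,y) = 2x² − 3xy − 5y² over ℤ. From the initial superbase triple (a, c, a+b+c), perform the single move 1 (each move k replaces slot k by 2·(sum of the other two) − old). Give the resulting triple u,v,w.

start (2,-5,-6) = (f(1,0),f(0,1),f(1,1))
replace slot 1: 2·((-5)+(-6)) − 2 = -24 → (-24,-5,-6)

-24,-5,-6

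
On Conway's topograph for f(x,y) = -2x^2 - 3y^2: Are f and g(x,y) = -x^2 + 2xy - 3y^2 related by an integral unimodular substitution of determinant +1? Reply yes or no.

D₁ = -24, D₂ = -8
discriminants differ ⇒ not SL₂(ℤ)-equivalent

no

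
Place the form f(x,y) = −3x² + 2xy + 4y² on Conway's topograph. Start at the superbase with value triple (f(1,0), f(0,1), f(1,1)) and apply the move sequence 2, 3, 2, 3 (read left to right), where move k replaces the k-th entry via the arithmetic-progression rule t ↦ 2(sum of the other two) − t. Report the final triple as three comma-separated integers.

start (-3,4,3) = (f(1,0),f(0,1),f(1,1))
replace slot 2: 2·((-3)+3) − 4 = -4 → (-3,-4,3)
replace slot 3: 2·((-3)+(-4)) − 3 = -17 → (-3,-4,-17)
replace slot 2: 2·((-3)+(-17)) − (-4) = -36 → (-3,-36,-17)
replace slot 3: 2·((-3)+(-36)) − (-17) = -61 → (-3,-36,-61)

-3,-36,-61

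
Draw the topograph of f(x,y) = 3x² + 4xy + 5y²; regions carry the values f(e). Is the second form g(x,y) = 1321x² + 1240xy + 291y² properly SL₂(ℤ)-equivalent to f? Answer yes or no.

D₁ = -44, D₂ = -44
f: translate: b→-2 (≡4 mod 6), so (3,4,5)→(3,-2,4)
f: reduced (well bottom): (3,-2,4) with a≤c, −a<b≤a
g: flip: (1321,1240,291)→(291,-1240,1321)
g: translate: b→-76 (≡-1240 mod 582), so (291,-1240,1321)→(291,-76,5)
g: flip: (291,-76,5)→(5,76,291)
g: translate: b→-4 (≡76 mod 10), so (5,76,291)→(5,-4,3)
g: flip: (5,-4,3)→(3,4,5)
g: translate: b→-2 (≡4 mod 6), so (3,4,5)→(3,-2,4)
g: reduced (well bottom): (3,-2,4) with a≤c, −a<b≤a
reduced forms (3, -2, 4) vs (3, -2, 4) ⇒ equivalent

yes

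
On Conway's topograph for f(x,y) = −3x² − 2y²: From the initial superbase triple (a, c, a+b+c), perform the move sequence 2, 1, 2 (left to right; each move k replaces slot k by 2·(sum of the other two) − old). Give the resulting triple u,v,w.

start (-3,-2,-5) = (f(1,0),f(0,1),f(1,1))
replace slot 2: 2·((-3)+(-5)) − (-2) = -14 → (-3,-14,-5)
replace slot 1: 2·((-14)+(-5)) − (-3) = -35 → (-35,-14,-5)
replace slot 2: 2·((-35)+(-5)) − (-14) = -66 → (-35,-66,-5)

-35,-66,-5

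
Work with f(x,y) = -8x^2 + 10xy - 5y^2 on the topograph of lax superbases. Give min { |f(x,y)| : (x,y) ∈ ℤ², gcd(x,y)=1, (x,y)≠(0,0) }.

translate: b→6 (≡-10 mod 16), so (8,-10,5)→(8,6,3)
flip: (8,6,3)→(3,-6,8)
translate: b→0 (≡-6 mod 6), so (3,-6,8)→(3,0,5)
reduced (well bottom): (3,0,5) with a≤c, −a<b≤a
well minimum |f| = |-3| = 3 (negative-definite)

3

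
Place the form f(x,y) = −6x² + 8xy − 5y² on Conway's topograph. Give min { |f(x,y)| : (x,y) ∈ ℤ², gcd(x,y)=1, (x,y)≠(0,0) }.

translate: b→4 (≡-8 mod 12), so (6,-8,5)→(6,4,3)
flip: (6,4,3)→(3,-4,6)
translate: b→2 (≡-4 mod 6), so (3,-4,6)→(3,2,5)
reduced (well bottom): (3,2,5) with a≤c, −a<b≤a
well minimum |f| = |-3| = 3 (negative-definite)

3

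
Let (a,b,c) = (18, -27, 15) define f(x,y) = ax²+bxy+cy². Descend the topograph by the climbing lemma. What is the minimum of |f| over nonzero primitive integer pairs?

translate: b→9 (≡-27 mod 36), so (18,-27,15)→(18,9,6)
flip: (18,9,6)→(6,-9,18)
translate: b→3 (≡-9 mod 12), so (6,-9,18)→(6,3,15)
reduced (well bottom): (6,3,15) with a≤c, −a<b≤a
well minimum = a = 6

6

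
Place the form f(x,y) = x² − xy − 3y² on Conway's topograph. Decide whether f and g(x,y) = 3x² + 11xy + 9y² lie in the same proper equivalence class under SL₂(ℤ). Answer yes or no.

D₁ = 13, D₂ = 13
river cycle of f (length 2): (1, 3, -1), (-1, 3, 1)
river cycle of g (length 2): (1, 3, -1), (-1, 3, 1)
cycles coincide ⇒ equivalent

yes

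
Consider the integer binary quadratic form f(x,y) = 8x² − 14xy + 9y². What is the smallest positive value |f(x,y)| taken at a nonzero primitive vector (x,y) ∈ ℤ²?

translate: b→2 (≡-14 mod 16), so (8,-14,9)→(8,2,3)
flip: (8,2,3)→(3,-2,8)
reduced (well bottom): (3,-2,8) with a≤c, −a<b≤a
well minimum = a = 3

3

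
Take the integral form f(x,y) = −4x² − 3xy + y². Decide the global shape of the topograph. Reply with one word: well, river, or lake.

D = b²−4ac = (-3)² − 4·(-4)·1 = 25
D = 5² is a perfect square ⇒ form factors over ℤ ⇒ lakes

lake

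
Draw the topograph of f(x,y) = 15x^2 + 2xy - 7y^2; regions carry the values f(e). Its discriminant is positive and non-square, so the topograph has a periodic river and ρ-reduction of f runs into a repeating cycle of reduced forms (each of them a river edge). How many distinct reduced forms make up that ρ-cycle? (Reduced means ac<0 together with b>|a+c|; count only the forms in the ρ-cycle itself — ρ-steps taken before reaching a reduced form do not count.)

D = 424, ⌊√D⌋ = 20
descent: ρ → (-7,12,10)  [lands on river]
river: ρ → (10,8,-9)
river: ρ → (-9,10,9)
river: ρ → (9,8,-10)
river: ρ → (-10,12,7)
river: ρ → (7,16,-6)
river: ρ → (-6,20,1)
river: ρ → (1,20,-6)
river: ρ → (-6,16,7)
river: ρ → (7,12,-10)
river: ρ → (-10,8,9)
river: ρ → (9,10,-9)
river: ρ → (-9,8,10)
river: ρ → (10,12,-7)
river: ρ → (-7,16,6)
river: ρ → (6,20,-1)
river: ρ → (-1,20,6)
river: ρ → (6,16,-7)
ρ-cycle length = 18 (tail of 1 descent step not counted)

18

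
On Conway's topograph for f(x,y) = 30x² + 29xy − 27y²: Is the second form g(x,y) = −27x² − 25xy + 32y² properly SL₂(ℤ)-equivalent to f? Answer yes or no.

D₁ = 4081, D₂ = 4081
river cycle of f (length 28): (-27, 25, 32), (32, 39, -20), (-20, 41, 30), (30, 19, -31), (-31, 43, 18), (18, 29, -45), (-45, 61, 2), (2, 63, -14), (-14, 49, 30), (30, 11, -33), … (18 more)
river cycle of g (length 28): (32, 25, -27), (-27, 29, 30), (30, 31, -26), (-26, 21, 35), (35, 49, -12), (-12, 47, 39), (39, 31, -20), (-20, 49, 21), (21, 35, -34), (-34, 33, 22), … (18 more)
cycles differ ⇒ inequivalent

no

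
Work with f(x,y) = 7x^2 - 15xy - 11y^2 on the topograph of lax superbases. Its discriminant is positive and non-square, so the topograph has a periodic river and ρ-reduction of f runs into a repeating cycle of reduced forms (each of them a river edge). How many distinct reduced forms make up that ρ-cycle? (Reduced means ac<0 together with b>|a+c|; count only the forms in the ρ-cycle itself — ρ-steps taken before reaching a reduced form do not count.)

D = 533, ⌊√D⌋ = 23
descent: ρ → (-11,15,7)  [lands on river]
river: ρ → (7,13,-13)
river: ρ → (-13,13,7)
river: ρ → (7,15,-11)
river: ρ → (-11,7,11)
river: ρ → (11,15,-7)
river: ρ → (-7,13,13)
river: ρ → (13,13,-7)
river: ρ → (-7,15,11)
river: ρ → (11,7,-11)
ρ-cycle length = 10 (tail of 1 descent step not counted)

10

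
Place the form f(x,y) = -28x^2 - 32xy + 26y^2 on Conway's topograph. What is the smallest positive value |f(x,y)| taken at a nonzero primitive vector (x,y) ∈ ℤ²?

descent: ρ → (26,32,-28)  [lands on river]
river: ρ → (-28,24,30)
river: ρ → (30,36,-22)
river: ρ → (-22,52,14)
river: ρ → (14,60,-6)
river: ρ → (-6,60,14)
river: ρ → (14,52,-22)
river: ρ → (-22,36,30)
river: ρ → (30,24,-28)
river: ρ → (-28,32,26)
river: ρ → (26,20,-34)
river: ρ → (-34,48,12)
river: ρ → (12,48,-34)
river: ρ → (-34,20,26)
closes: descent 1, river 14
min |a| on river = 6

6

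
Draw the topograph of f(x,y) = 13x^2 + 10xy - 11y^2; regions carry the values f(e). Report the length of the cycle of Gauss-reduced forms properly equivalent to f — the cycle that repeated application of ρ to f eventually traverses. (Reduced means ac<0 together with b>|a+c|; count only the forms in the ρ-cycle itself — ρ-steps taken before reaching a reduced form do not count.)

D = 672, ⌊√D⌋ = 25
river: ρ → (-11,12,12)
river: ρ → (12,12,-11)
river: ρ → (-11,10,13)
river: ρ → (13,16,-8)
river: ρ → (-8,16,13)
river: ρ → (13,10,-11)
ρ-cycle length = 6 (tail of 0 descent steps not counted)

6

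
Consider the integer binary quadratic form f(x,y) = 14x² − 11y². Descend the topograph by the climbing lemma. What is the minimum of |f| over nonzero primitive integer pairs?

descent: ρ → (-11,22,3)  [lands on river]
river: ρ → (3,20,-18)
river: ρ → (-18,16,5)
river: ρ → (5,24,-2)
river: ρ → (-2,24,5)
river: ρ → (5,16,-18)
river: ρ → (-18,20,3)
river: ρ → (3,22,-11)
closes: descent 1, river 8
min |a| on river = 2

2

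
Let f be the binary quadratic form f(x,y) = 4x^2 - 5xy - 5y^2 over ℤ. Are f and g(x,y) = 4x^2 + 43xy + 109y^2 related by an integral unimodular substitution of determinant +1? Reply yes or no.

D₁ = 105, D₂ = 105
river cycle of f (length 6): (-5, 5, 4), (4, 3, -6), (-6, 9, 1), (1, 9, -6), (-6, 3, 4), (4, 5, -5)
river cycle of g (length 6): (4, 3, -6), (-6, 9, 1), (1, 9, -6), (-6, 3, 4), (4, 5, -5), (-5, 5, 4)
cycles coincide ⇒ equivalent

yes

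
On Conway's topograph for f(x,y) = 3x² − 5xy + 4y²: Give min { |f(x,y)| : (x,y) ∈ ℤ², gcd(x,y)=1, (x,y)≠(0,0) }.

translate: b→1 (≡-5 mod 6), so (3,-5,4)→(3,1,2)
flip: (3,1,2)→(2,-1,3)
reduced (well bottom): (2,-1,3) with a≤c, −a<b≤a
well minimum = a = 2

2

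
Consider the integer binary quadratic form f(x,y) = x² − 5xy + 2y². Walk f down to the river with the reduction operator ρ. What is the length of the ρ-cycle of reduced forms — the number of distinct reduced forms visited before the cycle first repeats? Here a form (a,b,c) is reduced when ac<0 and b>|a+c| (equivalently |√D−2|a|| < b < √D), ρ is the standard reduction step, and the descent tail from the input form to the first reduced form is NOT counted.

D = 17, ⌊√D⌋ = 4
descent: ρ → (2,1,-2)  [lands on river]
river: ρ → (-2,3,1)
river: ρ → (1,3,-2)
river: ρ → (-2,1,2)
river: ρ → (2,3,-1)
river: ρ → (-1,3,2)
ρ-cycle length = 6 (tail of 1 descent step not counted)

6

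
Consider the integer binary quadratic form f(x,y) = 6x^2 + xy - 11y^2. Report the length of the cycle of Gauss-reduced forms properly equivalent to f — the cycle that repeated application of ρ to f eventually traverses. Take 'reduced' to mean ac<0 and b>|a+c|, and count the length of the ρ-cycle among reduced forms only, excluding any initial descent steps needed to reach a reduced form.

D = 265, ⌊√D⌋ = 16
descent: ρ → (-11,-1,6)
descent: ρ → (6,13,-4)  [lands on river]
river: ρ → (-4,11,9)
river: ρ → (9,7,-6)
river: ρ → (-6,5,10)
river: ρ → (10,15,-1)
river: ρ → (-1,15,10)
river: ρ → (10,5,-6)
river: ρ → (-6,7,9)
river: ρ → (9,11,-4)
river: ρ → (-4,13,6)
river: ρ → (6,11,-6)
river: ρ → (-6,13,4)
river: ρ → (4,11,-9)
river: ρ → (-9,7,6)
river: ρ → (6,5,-10)
river: ρ → (-10,15,1)
river: ρ → (1,15,-10)
river: ρ → (-10,5,6)
river: ρ → (6,7,-9)
river: ρ → (-9,11,4)
river: ρ → (4,13,-6)
river: ρ → (-6,11,6)
ρ-cycle length = 22 (tail of 2 descent steps not counted)

22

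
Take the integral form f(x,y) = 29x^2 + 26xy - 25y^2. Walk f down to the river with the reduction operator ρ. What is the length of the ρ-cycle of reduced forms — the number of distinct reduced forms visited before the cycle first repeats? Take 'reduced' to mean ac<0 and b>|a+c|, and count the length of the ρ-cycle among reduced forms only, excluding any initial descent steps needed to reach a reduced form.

D = 3576, ⌊√D⌋ = 59
river: ρ → (-25,24,30)
river: ρ → (30,36,-19)
river: ρ → (-19,40,26)
river: ρ → (26,12,-33)
river: ρ → (-33,54,5)
river: ρ → (5,56,-22)
river: ρ → (-22,32,29)
river: ρ → (29,26,-25)
ρ-cycle length = 8 (tail of 0 descent steps not counted)

8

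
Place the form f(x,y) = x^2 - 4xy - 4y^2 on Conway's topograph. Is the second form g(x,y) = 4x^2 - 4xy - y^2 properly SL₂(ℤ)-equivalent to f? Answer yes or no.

D₁ = 32, D₂ = 32
river cycle of f (length 2): (-4, 4, 1), (1, 4, -4)
river cycle of g (length 2): (-1, 4, 4), (4, 4, -1)
cycles differ ⇒ inequivalent

no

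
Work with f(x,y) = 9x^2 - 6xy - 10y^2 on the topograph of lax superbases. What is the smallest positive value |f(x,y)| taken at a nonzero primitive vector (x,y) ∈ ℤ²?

descent: ρ → (-10,6,9)  [lands on river]
river: ρ → (9,12,-7)
river: ρ → (-7,16,5)
river: ρ → (5,14,-10)
closes: descent 1, river 4
min |a| on river = 5

5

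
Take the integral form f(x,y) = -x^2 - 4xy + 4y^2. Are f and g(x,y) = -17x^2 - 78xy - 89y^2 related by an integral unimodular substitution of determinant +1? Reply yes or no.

D₁ = 32, D₂ = 32
river cycle of f (length 2): (4, 4, -1), (-1, 4, 4)
river cycle of g (length 2): (-1, 4, 4), (4, 4, -1)
cycles coincide ⇒ equivalent

yes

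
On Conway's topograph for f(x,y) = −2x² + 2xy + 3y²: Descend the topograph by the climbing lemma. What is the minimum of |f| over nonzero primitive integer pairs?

river: ρ → (3,4,-1)
river: ρ → (-1,4,3)
river: ρ → (3,2,-2)
river: ρ → (-2,2,3)
closes: descent 0, river 4
min |a| on river = 1

1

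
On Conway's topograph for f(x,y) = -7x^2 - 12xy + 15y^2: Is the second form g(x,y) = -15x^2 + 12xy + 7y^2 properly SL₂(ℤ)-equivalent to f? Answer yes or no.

D₁ = 564, D₂ = 564
river cycle of f (length 6): (15, 12, -7), (-7, 16, 11), (11, 6, -12), (-12, 18, 5), (5, 22, -4), (-4, 18, 15)
river cycle of g (length 6): (7, 16, -11), (-11, 6, 12), (12, 18, -5), (-5, 22, 4), (4, 18, -15), (-15, 12, 7)
cycles differ ⇒ inequivalent

no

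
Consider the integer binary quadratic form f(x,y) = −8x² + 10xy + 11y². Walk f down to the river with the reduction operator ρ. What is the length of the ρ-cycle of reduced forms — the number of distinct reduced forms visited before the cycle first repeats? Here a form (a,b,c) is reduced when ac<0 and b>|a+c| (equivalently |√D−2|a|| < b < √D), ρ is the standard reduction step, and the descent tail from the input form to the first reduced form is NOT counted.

D = 452, ⌊√D⌋ = 21
river: ρ → (11,12,-7)
river: ρ → (-7,16,7)
river: ρ → (7,12,-11)
river: ρ → (-11,10,8)
river: ρ → (8,6,-13)
river: ρ → (-13,20,1)
river: ρ → (1,20,-13)
river: ρ → (-13,6,8)
river: ρ → (8,10,-11)
river: ρ → (-11,12,7)
river: ρ → (7,16,-7)
river: ρ → (-7,12,11)
river: ρ → (11,10,-8)
river: ρ → (-8,6,13)
river: ρ → (13,20,-1)
river: ρ → (-1,20,13)
river: ρ → (13,6,-8)
river: ρ → (-8,10,11)
ρ-cycle length = 18 (tail of 0 descent steps not counted)

18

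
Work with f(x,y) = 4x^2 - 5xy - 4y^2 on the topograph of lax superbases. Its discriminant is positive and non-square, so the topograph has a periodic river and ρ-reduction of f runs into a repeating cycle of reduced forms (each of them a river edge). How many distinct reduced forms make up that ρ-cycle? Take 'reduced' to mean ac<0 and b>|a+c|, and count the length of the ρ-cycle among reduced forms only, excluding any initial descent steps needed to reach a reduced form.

D = 89, ⌊√D⌋ = 9
descent: ρ → (-4,5,4)  [lands on river]
river: ρ → (4,3,-5)
river: ρ → (-5,7,2)
river: ρ → (2,9,-1)
river: ρ → (-1,9,2)
river: ρ → (2,7,-5)
river: ρ → (-5,3,4)
river: ρ → (4,5,-4)
river: ρ → (-4,3,5)
river: ρ → (5,7,-2)
river: ρ → (-2,9,1)
river: ρ → (1,9,-2)
river: ρ → (-2,7,5)
river: ρ → (5,3,-4)
ρ-cycle length = 14 (tail of 1 descent step not counted)

14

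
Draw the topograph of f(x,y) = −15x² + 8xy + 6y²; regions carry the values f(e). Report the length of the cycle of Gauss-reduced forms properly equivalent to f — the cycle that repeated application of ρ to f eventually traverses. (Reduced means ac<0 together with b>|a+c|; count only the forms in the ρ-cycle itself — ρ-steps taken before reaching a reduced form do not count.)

D = 424, ⌊√D⌋ = 20
descent: ρ → (6,16,-7)  [lands on river]
river: ρ → (-7,12,10)
river: ρ → (10,8,-9)
river: ρ → (-9,10,9)
river: ρ → (9,8,-10)
river: ρ → (-10,12,7)
river: ρ → (7,16,-6)
river: ρ → (-6,20,1)
river: ρ → (1,20,-6)
river: ρ → (-6,16,7)
river: ρ → (7,12,-10)
river: ρ → (-10,8,9)
river: ρ → (9,10,-9)
river: ρ → (-9,8,10)
river: ρ → (10,12,-7)
river: ρ → (-7,16,6)
river: ρ → (6,20,-1)
river: ρ → (-1,20,6)
ρ-cycle length = 18 (tail of 1 descent step not counted)

18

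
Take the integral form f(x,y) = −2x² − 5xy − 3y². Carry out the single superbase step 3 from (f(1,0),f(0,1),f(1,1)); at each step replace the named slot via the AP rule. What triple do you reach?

start (-2,-3,-10) = (f(1,0),f(0,1),f(1,1))
replace slot 3: 2·((-2)+(-3)) − (-10) = 0 → (-2,-3,0)

-2,-3,0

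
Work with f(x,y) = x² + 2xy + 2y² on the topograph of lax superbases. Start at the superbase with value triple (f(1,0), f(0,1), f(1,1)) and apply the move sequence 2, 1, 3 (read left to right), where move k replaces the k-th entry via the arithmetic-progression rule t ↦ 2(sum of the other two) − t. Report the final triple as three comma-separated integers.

start (1,2,5) = (f(1,0),f(0,1),f(1,1))
replace slot 2: 2·(1+5) − 2 = 10 → (1,10,5)
replace slot 1: 2·(10+5) − 1 = 29 → (29,10,5)
replace slot 3: 2·(29+10) − 5 = 73 → (29,10,73)

29,10,73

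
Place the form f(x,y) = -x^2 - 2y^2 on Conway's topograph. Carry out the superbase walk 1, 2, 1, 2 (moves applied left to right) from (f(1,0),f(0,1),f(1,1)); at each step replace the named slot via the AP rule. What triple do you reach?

start (-1,-2,-3) = (f(1,0),f(0,1),f(1,1))
replace slot 1: 2·((-2)+(-3)) − (-1) = -9 → (-9,-2,-3)
replace slot 2: 2·((-9)+(-3)) − (-2) = -22 → (-9,-22,-3)
replace slot 1: 2·((-22)+(-3)) − (-9) = -41 → (-41,-22,-3)
replace slot 2: 2·((-41)+(-3)) − (-22) = -66 → (-41,-66,-3)

-41,-66,-3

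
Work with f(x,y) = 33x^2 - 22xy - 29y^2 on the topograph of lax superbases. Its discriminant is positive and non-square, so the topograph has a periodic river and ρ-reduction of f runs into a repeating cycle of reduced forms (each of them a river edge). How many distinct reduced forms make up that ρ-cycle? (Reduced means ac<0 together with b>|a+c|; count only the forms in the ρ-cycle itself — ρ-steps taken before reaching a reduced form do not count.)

D = 4312, ⌊√D⌋ = 65
descent: ρ → (-29,22,33)  [lands on river]
river: ρ → (33,44,-18)
river: ρ → (-18,64,3)
river: ρ → (3,62,-39)
river: ρ → (-39,16,26)
river: ρ → (26,36,-29)
ρ-cycle length = 6 (tail of 1 descent step not counted)

6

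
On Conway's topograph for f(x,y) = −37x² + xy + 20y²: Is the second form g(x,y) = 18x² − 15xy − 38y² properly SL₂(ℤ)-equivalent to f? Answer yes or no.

D₁ = 2961, D₂ = 2961
river cycle of f (length 16): (20, 39, -18), (-18, 33, 26), (26, 19, -25), (-25, 31, 20), (20, 49, -7), (-7, 49, 20), (20, 31, -25), (-25, 19, 26), (26, 33, -18), (-18, 39, 20), … (6 more)
river cycle of g (length 14): (18, 21, -35), (-35, 49, 4), (4, 47, -47), (-47, 47, 4), (4, 49, -35), (-35, 21, 18), (18, 51, -5), (-5, 49, 28), (28, 7, -26), (-26, 45, 9), … (4 more)
cycles differ ⇒ inequivalent

no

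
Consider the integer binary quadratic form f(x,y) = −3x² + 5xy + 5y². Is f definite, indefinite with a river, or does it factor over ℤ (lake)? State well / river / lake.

D = b²−4ac = 5² − 4·(-3)·5 = 85
D > 0 non-square ⇒ indefinite ⇒ periodic river

river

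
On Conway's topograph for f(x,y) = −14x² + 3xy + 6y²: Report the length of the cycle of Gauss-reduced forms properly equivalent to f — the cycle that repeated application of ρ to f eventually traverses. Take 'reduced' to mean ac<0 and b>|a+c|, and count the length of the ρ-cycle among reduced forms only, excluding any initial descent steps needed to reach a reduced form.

D = 345, ⌊√D⌋ = 18
descent: ρ → (6,9,-11)  [lands on river]
river: ρ → (-11,13,4)
river: ρ → (4,11,-14)
river: ρ → (-14,17,1)
river: ρ → (1,17,-14)
river: ρ → (-14,11,4)
river: ρ → (4,13,-11)
river: ρ → (-11,9,6)
river: ρ → (6,15,-5)
river: ρ → (-5,15,6)
ρ-cycle length = 10 (tail of 1 descent step not counted)

10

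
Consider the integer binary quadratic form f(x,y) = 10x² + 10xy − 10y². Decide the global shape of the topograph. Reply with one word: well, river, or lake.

D = b²−4ac = 10² − 4·10·(-10) = 500
D > 0 non-square ⇒ indefinite ⇒ periodic river

river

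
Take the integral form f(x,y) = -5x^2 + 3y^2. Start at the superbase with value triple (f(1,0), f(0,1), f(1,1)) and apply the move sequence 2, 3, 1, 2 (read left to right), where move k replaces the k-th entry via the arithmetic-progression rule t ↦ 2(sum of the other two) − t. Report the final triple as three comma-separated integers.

start (-5,3,-2) = (f(1,0),f(0,1),f(1,1))
replace slot 2: 2·((-5)+(-2)) − 3 = -17 → (-5,-17,-2)
replace slot 3: 2·((-5)+(-17)) − (-2) = -42 → (-5,-17,-42)
replace slot 1: 2·((-17)+(-42)) − (-5) = -113 → (-113,-17,-42)
replace slot 2: 2·((-113)+(-42)) − (-17) = -293 → (-113,-293,-42)

-113,-293,-42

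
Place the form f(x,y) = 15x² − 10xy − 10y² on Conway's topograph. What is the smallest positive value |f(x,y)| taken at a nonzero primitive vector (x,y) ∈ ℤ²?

descent: ρ → (-10,10,15)  [lands on river]
river: ρ → (15,20,-5)
river: ρ → (-5,20,15)
river: ρ → (15,10,-10)
closes: descent 1, river 4
min |a| on river = 5

5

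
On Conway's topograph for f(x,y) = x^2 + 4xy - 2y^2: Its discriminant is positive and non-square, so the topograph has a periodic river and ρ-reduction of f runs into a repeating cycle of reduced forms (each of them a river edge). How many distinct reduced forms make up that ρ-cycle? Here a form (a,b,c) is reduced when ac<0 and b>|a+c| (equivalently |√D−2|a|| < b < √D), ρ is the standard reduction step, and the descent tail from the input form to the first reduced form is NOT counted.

D = 24, ⌊√D⌋ = 4
river: ρ → (-2,4,1)
river: ρ → (1,4,-2)
ρ-cycle length = 2 (tail of 0 descent steps not counted)

2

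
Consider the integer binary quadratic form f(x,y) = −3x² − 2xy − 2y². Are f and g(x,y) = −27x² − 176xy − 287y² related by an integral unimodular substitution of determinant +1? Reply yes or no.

D₁ = -20, D₂ = -20
f is negative-definite; reduce −f:
−f: flip: (3,2,2)→(2,-2,3)
−f: translate: b→2 (≡-2 mod 4), so (2,-2,3)→(2,2,3)
−f: reduced (well bottom): (2,2,3) with a≤c, −a<b≤a
flip sign back: reduced form of f is (-2,-2,-3)
g is negative-definite; reduce −g:
−g: translate: b→14 (≡176 mod 54), so (27,176,287)→(27,14,2)
−g: flip: (27,14,2)→(2,-14,27)
−g: translate: b→2 (≡-14 mod 4), so (2,-14,27)→(2,2,3)
−g: reduced (well bottom): (2,2,3) with a≤c, −a<b≤a
flip sign back: reduced form of g is (-2,-2,-3)
reduced forms (-2, -2, -3) vs (-2, -2, -3) ⇒ equivalent

yes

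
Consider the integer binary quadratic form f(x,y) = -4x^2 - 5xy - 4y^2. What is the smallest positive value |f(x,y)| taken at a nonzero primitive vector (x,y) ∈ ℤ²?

translate: b→-3 (≡5 mod 8), so (4,5,4)→(4,-3,3)
flip: (4,-3,3)→(3,3,4)
reduced (well bottom): (3,3,4) with a≤c, −a<b≤a
well minimum |f| = |-3| = 3 (negative-definite)

3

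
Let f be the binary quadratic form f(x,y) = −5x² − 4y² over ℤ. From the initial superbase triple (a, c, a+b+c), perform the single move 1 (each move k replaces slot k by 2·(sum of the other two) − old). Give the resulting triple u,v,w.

start (-5,-4,-9) = (f(1,0),f(0,1),f(1,1))
replace slot 1: 2·((-4)+(-9)) − (-5) = -21 → (-21,-4,-9)

-21,-4,-9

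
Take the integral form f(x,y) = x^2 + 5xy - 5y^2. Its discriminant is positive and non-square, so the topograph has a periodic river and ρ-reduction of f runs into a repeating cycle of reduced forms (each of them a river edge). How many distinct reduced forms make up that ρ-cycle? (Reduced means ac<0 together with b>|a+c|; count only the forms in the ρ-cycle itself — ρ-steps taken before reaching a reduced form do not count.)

D = 45, ⌊√D⌋ = 6
river: ρ → (-5,5,1)
river: ρ → (1,5,-5)
ρ-cycle length = 2 (tail of 0 descent steps not counted)

2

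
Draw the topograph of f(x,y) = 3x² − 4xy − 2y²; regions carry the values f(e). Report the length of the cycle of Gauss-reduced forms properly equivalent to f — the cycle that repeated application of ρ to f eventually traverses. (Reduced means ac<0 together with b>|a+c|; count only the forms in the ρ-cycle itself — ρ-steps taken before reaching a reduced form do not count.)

D = 40, ⌊√D⌋ = 6
descent: ρ → (-2,4,3)  [lands on river]
river: ρ → (3,2,-3)
river: ρ → (-3,4,2)
river: ρ → (2,4,-3)
river: ρ → (-3,2,3)
river: ρ → (3,4,-2)
ρ-cycle length = 6 (tail of 1 descent step not counted)

6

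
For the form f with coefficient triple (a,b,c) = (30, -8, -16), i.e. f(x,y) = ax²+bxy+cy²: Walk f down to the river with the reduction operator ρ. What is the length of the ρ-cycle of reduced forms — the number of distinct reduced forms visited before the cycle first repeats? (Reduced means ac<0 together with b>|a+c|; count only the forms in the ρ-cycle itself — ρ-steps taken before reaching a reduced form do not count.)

D = 1984, ⌊√D⌋ = 44
descent: ρ → (-16,40,6)  [lands on river]
river: ρ → (6,44,-2)
river: ρ → (-2,44,6)
river: ρ → (6,40,-16)
river: ρ → (-16,24,22)
river: ρ → (22,20,-18)
river: ρ → (-18,16,24)
river: ρ → (24,32,-10)
river: ρ → (-10,28,30)
river: ρ → (30,32,-8)
river: ρ → (-8,32,30)
river: ρ → (30,28,-10)
river: ρ → (-10,32,24)
river: ρ → (24,16,-18)
river: ρ → (-18,20,22)
river: ρ → (22,24,-16)
ρ-cycle length = 16 (tail of 1 descent step not counted)

16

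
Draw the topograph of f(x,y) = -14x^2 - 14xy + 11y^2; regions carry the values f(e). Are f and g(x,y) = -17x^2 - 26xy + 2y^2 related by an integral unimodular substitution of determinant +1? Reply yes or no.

D₁ = 812, D₂ = 812
river cycle of f (length 6): (11, 14, -14), (-14, 14, 11), (11, 8, -17), (-17, 26, 2), (2, 26, -17), (-17, 8, 11)
river cycle of g (length 6): (2, 26, -17), (-17, 8, 11), (11, 14, -14), (-14, 14, 11), (11, 8, -17), (-17, 26, 2)
cycles coincide ⇒ equivalent

yes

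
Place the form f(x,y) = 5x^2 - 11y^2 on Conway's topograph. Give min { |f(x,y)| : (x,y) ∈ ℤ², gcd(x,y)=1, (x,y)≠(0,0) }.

descent: ρ → (-11,0,5)
descent: ρ → (5,10,-6)  [lands on river]
river: ρ → (-6,14,1)
river: ρ → (1,14,-6)
river: ρ → (-6,10,5)
closes: descent 2, river 4
min |a| on river = 1

1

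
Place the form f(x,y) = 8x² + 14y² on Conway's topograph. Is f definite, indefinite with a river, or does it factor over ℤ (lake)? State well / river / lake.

D = b²−4ac = 0² − 4·8·14 = -448
D < 0 ⇒ definite ⇒ every region one sign ⇒ single well

well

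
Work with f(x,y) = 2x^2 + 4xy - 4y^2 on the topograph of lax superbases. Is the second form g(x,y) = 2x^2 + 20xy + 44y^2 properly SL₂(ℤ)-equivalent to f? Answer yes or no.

D₁ = 48, D₂ = 48
river cycle of f (length 2): (-4, 4, 2), (2, 4, -4)
river cycle of g (length 2): (2, 4, -4), (-4, 4, 2)
cycles coincide ⇒ equivalent

yes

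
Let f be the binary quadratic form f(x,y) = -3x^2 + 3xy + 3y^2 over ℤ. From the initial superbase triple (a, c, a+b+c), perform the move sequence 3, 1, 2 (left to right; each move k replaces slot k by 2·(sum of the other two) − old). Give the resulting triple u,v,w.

start (-3,3,3) = (f(1,0),f(0,1),f(1,1))
replace slot 3: 2·((-3)+3) − 3 = -3 → (-3,3,-3)
replace slot 1: 2·(3+(-3)) − (-3) = 3 → (3,3,-3)
replace slot 2: 2·(3+(-3)) − 3 = -3 → (3,-3,-3)

3,-3,-3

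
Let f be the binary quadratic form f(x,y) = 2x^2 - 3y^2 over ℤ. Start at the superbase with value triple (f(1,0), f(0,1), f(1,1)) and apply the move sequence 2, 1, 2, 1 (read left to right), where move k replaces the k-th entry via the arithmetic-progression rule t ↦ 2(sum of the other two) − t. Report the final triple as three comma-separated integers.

start (2,-3,-1) = (f(1,0),f(0,1),f(1,1))
replace slot 2: 2·(2+(-1)) − (-3) = 5 → (2,5,-1)
replace slot 1: 2·(5+(-1)) − 2 = 6 → (6,5,-1)
replace slot 2: 2·(6+(-1)) − 5 = 5 → (6,5,-1)
replace slot 1: 2·(5+(-1)) − 6 = 2 → (2,5,-1)

2,5,-1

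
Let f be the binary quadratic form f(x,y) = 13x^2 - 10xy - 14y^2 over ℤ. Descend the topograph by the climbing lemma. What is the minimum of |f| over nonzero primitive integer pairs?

descent: ρ → (-14,10,13)  [lands on river]
river: ρ → (13,16,-11)
river: ρ → (-11,28,1)
river: ρ → (1,28,-11)
river: ρ → (-11,16,13)
river: ρ → (13,10,-14)
river: ρ → (-14,18,9)
river: ρ → (9,18,-14)
closes: descent 1, river 8
min |a| on river = 1

1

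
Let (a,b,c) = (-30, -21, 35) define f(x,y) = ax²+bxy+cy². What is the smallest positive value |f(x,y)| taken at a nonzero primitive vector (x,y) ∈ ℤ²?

descent: ρ → (35,21,-30)  [lands on river]
river: ρ → (-30,39,26)
river: ρ → (26,65,-4)
river: ρ → (-4,63,42)
river: ρ → (42,21,-25)
river: ρ → (-25,29,38)
river: ρ → (38,47,-16)
river: ρ → (-16,49,35)
closes: descent 1, river 8
min |a| on river = 4

4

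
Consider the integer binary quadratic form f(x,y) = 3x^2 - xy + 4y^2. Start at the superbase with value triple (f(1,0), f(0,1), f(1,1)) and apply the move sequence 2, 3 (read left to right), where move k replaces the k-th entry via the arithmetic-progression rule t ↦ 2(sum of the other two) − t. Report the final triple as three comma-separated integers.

start (3,4,6) = (f(1,0),f(0,1),f(1,1))
replace slot 2: 2·(3+6) − 4 = 14 → (3,14,6)
replace slot 3: 2·(3+14) − 6 = 28 → (3,14,28)

3,14,28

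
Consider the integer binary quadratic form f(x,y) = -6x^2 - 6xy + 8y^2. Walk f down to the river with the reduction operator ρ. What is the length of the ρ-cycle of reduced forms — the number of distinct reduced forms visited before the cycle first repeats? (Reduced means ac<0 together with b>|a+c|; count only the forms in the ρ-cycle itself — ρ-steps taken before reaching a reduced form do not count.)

D = 228, ⌊√D⌋ = 15
descent: ρ → (8,6,-6)  [lands on river]
river: ρ → (-6,6,8)
river: ρ → (8,10,-4)
river: ρ → (-4,14,2)
river: ρ → (2,14,-4)
river: ρ → (-4,10,8)
ρ-cycle length = 6 (tail of 1 descent step not counted)

6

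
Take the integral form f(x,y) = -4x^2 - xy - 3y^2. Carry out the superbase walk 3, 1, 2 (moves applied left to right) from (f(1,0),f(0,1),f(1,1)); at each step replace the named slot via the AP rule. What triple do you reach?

start (-4,-3,-8) = (f(1,0),f(0,1),f(1,1))
replace slot 3: 2·((-4)+(-3)) − (-8) = -6 → (-4,-3,-6)
replace slot 1: 2·((-3)+(-6)) − (-4) = -14 → (-14,-3,-6)
replace slot 2: 2·((-14)+(-6)) − (-3) = -37 → (-14,-37,-6)

-14,-37,-6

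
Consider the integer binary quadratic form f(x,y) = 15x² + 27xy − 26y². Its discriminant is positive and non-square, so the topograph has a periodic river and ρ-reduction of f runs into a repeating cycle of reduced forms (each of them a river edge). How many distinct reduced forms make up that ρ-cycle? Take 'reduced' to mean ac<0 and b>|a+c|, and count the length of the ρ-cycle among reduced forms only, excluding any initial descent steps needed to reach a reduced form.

D = 2289, ⌊√D⌋ = 47
river: ρ → (-26,25,16)
river: ρ → (16,39,-12)
river: ρ → (-12,33,25)
river: ρ → (25,17,-20)
river: ρ → (-20,23,22)
river: ρ → (22,21,-21)
river: ρ → (-21,21,22)
river: ρ → (22,23,-20)
river: ρ → (-20,17,25)
river: ρ → (25,33,-12)
river: ρ → (-12,39,16)
river: ρ → (16,25,-26)
river: ρ → (-26,27,15)
river: ρ → (15,33,-20)
river: ρ → (-20,47,1)
river: ρ → (1,47,-20)
river: ρ → (-20,33,15)
river: ρ → (15,27,-26)
ρ-cycle length = 18 (tail of 0 descent steps not counted)

18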